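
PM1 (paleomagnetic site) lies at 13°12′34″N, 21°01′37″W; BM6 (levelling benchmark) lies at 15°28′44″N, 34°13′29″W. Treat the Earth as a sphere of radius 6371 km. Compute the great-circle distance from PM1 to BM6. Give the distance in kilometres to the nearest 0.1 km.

PM1: φ = +13.20944°, λ = -21.02694°
BM6: φ = +15.47889°, λ = -34.22472°
Δφ = 2.2694°,  Δλ = -13.1978°
a = sin²(Δφ/2) + cos φ₁ cos φ₂ sin²(Δλ/2) = 0.012783
c = 2·arcsin(√a) = 0.226604 rad = 12.9835°
d = R·c = 6371 × 0.226604 = 1443.7 km

1443.7 km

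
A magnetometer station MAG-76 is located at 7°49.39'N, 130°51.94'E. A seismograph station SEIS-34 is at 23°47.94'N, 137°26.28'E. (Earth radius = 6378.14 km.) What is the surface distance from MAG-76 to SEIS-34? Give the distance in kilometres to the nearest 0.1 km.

1911.6 km

MAG-76: φ = +7.82317°, λ = +130.86567°
SEIS-34: φ = +23.79900°, λ = +137.43800°
Δφ = 15.9758°,  Δλ = 6.5723°
a = sin²(Δφ/2) + cos φ₁ cos φ₂ sin²(Δλ/2) = 0.022290
c = 2·arcsin(√a) = 0.299715 rad = 17.1724°
d = R·c = 6378.14 × 0.299715 = 1911.6 km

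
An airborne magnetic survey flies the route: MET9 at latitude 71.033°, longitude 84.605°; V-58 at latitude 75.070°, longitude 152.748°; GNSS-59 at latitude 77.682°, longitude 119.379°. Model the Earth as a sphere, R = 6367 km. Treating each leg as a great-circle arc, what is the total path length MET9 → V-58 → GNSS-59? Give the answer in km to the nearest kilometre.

MET9→V-58: c = 0.333338 rad, d = 2122.37 km
V-58→GNSS-59: c = 0.142247 rad, d = 905.68 km
Total = 2122.37 + 905.68 = 3028.05 km

3028 km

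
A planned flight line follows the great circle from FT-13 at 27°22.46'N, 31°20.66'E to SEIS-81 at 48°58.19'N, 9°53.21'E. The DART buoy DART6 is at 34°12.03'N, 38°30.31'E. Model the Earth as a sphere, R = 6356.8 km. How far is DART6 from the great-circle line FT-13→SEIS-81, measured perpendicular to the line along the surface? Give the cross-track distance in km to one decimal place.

FT-13: φ = +27.37433°, λ = +31.34433°
SEIS-81: φ = +48.96983°, λ = +9.88683°
DART6: φ = +34.20050°, λ = +38.50517°
δ₁₃ = central angle FT-13→DART6 = 0.160280 rad  (haversine)
θ₁₃ = bearing FT-13→DART6 = 40.241°,  θ₁₂ = bearing FT-13→SEIS-81 = 328.310°
dₓₜ = R·arcsin(sin δ₁₃ · sin(θ₁₃ − θ₁₂)) = 6356.8·arcsin(0.15959·sin(-288.069°)) = 968.218 km
|dₓₜ| = 968.218 km

968.2 km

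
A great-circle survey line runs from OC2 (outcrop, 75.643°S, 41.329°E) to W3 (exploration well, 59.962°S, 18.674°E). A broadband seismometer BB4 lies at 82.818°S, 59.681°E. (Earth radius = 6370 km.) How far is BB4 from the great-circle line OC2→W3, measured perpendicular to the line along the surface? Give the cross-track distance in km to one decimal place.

δ₁₃ = central angle OC2→BB4 = 0.137275 rad  (haversine)
θ₁₃ = bearing OC2→BB4 = 163.283°,  θ₁₂ = bearing OC2→W3 = 320.375°
dₓₜ = R·arcsin(sin δ₁₃ · sin(θ₁₃ − θ₁₂)) = 6370·arcsin(0.13684·sin(-157.093°)) = -339.463 km
|dₓₜ| = 339.463 km

339.5 km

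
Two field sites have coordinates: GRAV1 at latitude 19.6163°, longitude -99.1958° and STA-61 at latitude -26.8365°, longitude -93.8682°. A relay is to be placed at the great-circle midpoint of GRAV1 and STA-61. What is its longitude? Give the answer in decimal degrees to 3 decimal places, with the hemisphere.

Bx = cos φ₂ cos Δλ = 0.888444,  By = cos φ₂ sin Δλ = 0.082850
φₘ = atan2(sin φ₁ + sin φ₂, √((cos φ₁ + Bx)² + By²)) = -3.61399°
λₘ = λ₁ + atan2(By, cos φ₁ + Bx) = -96.60418°

96.604°W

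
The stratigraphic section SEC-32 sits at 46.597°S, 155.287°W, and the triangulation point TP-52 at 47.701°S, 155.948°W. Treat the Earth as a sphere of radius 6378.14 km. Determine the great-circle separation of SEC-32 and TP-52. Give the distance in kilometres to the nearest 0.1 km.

Δφ = -1.1040°,  Δλ = -0.6610°
a = sin²(Δφ/2) + cos φ₁ cos φ₂ sin²(Δλ/2) = 0.000108
c = 2·arcsin(√a) = 0.020804 rad = 1.1920°
d = R·c = 6378.14 × 0.020804 = 132.7 km

132.7 km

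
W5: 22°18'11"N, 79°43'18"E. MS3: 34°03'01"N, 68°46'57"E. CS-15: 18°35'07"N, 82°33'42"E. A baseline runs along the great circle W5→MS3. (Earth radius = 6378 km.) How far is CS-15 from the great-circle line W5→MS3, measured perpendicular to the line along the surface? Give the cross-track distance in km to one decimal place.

W5: φ = +22.30306°, λ = +79.72167°
MS3: φ = +34.05028°, λ = +68.78250°
CS-15: φ = +18.58528°, λ = +82.56167°
δ₁₃ = central angle W5→CS-15 = 0.079790 rad  (haversine)
θ₁₃ = bearing W5→CS-15 = 143.899°,  θ₁₂ = bearing W5→MS3 = 323.086°
dₓₜ = R·arcsin(sin δ₁₃ · sin(θ₁₃ − θ₁₂)) = 6378·arcsin(0.07971·sin(-179.187°)) = -7.209 km
|dₓₜ| = 7.209 km

7.2 km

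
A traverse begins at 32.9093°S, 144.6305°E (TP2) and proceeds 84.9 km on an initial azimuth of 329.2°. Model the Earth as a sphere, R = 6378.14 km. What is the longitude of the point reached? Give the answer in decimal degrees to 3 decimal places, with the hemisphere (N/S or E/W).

144.169°E

δ = d/R = 84.9/6378.14 = 0.013311 rad
φ₂ = arcsin(sin φ₁ cos δ + cos φ₁ sin δ cos θ)
   = arcsin(-0.54331·0.99991 + 0.83953·0.01331·0.85896) = -32.25335°
λ₂ = λ₁ + atan2(sin θ sin δ cos φ₁, cos δ − sin φ₁ sin φ₂) = 144.16874°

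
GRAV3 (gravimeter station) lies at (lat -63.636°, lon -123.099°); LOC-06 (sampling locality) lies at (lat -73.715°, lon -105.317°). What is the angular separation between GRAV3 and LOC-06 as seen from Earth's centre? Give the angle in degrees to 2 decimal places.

Δφ = -10.0790°,  Δλ = 17.7820°
a = sin²(Δφ/2) + cos φ₁ cos φ₂ sin²(Δλ/2) = 0.010691
c = 2·arcsin(√a) = 0.207164 rad = 11.8696°

11.87°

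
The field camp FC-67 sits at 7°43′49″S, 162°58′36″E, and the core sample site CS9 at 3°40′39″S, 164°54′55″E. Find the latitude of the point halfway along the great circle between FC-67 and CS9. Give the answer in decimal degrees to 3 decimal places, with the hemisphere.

FC-67: φ = -7.73028°, λ = +162.97667°
CS9: φ = -3.67750°, λ = +164.91528°
Bx = cos φ₂ cos Δλ = 0.997370,  By = cos φ₂ sin Δλ = 0.033759
φₘ = atan2(sin φ₁ + sin φ₂, √((cos φ₁ + Bx)² + By²)) = -5.70470°
λₘ = λ₁ + atan2(By, cos φ₁ + Bx) = 163.94940°

5.705°S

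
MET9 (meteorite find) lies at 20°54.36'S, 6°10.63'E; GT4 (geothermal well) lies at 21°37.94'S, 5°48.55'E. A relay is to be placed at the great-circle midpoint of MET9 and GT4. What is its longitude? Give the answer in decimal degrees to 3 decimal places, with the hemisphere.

5.994°E

MET9: φ = -20.90600°, λ = +6.17717°
GT4: φ = -21.63233°, λ = +5.80917°
Bx = cos φ₂ cos Δλ = 0.929549,  By = cos φ₂ sin Δλ = -0.005970
φₘ = atan2(sin φ₁ + sin φ₂, √((cos φ₁ + Bx)² + By²)) = -21.26927°
λₘ = λ₁ + atan2(By, cos φ₁ + Bx) = 5.99362°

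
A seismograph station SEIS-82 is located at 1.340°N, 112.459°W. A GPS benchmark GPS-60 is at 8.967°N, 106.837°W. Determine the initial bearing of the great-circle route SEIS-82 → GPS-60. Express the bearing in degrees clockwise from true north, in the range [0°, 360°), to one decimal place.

36.1°

Δλ = 5.6220°
y = sin Δλ · cos φ₂ = 0.096768
x = cos φ₁ sin φ₂ − sin φ₁ cos φ₂ cos Δλ = 0.132835
θ = atan2(y, x) = 36.0727° → 36.0727° (mod 360°)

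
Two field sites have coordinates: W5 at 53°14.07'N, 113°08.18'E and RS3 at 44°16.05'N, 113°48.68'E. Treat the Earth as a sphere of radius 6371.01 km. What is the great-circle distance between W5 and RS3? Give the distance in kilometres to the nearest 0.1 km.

998.3 km

W5: φ = +53.23450°, λ = +113.13633°
RS3: φ = +44.26750°, λ = +113.81133°
Δφ = -8.9670°,  Δλ = 0.6750°
a = sin²(Δφ/2) + cos φ₁ cos φ₂ sin²(Δλ/2) = 0.006126
c = 2·arcsin(√a) = 0.156694 rad = 8.9779°
d = R·c = 6371.01 × 0.156694 = 998.3 km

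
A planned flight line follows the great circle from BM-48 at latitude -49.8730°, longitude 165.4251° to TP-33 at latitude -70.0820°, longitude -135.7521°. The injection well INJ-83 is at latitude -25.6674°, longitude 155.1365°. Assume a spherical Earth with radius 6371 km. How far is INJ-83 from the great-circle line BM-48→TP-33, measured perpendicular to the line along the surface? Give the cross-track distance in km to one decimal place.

δ₁₃ = central angle BM-48→INJ-83 = 0.444700 rad  (haversine)
θ₁₃ = bearing BM-48→INJ-83 = 338.024°,  θ₁₂ = bearing BM-48→TP-33 = 148.254°
dₓₜ = R·arcsin(sin δ₁₃ · sin(θ₁₃ − θ₁₂)) = 6371·arcsin(0.43019·sin(189.770°)) = -465.520 km
|dₓₜ| = 465.520 km

465.5 km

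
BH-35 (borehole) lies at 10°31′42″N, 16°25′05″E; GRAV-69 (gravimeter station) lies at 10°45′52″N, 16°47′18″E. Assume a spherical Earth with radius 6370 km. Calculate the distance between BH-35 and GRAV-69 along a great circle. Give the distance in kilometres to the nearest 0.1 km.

48.2 km

BH-35: φ = +10.52833°, λ = +16.41806°
GRAV-69: φ = +10.76444°, λ = +16.78833°
Δφ = 0.2361°,  Δλ = 0.3703°
a = sin²(Δφ/2) + cos φ₁ cos φ₂ sin²(Δλ/2) = 0.000014
c = 2·arcsin(√a) = 0.007571 rad = 0.4338°
d = R·c = 6370 × 0.007571 = 48.2 km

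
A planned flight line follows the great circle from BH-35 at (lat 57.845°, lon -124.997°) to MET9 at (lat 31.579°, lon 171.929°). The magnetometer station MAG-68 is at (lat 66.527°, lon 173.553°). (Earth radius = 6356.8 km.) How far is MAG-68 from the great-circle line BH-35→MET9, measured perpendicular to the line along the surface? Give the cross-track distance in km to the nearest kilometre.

2262 km

δ₁₃ = central angle BH-35→MAG-68 = 0.499406 rad  (haversine)
θ₁₃ = bearing BH-35→MAG-68 = 313.064°,  θ₁₂ = bearing BH-35→MET9 = 266.391°
dₓₜ = R·arcsin(sin δ₁₃ · sin(θ₁₃ − θ₁₂)) = 6356.8·arcsin(0.47890·sin(46.673°)) = 2262.001 km
|dₓₜ| = 2262.001 km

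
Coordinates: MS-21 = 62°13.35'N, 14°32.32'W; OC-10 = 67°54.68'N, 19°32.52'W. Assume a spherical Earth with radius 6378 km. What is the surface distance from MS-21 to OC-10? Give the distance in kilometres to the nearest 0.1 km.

674.9 km

MS-21: φ = +62.22250°, λ = -14.53867°
OC-10: φ = +67.91133°, λ = -19.54200°
Δφ = 5.6888°,  Δλ = -5.0033°
a = sin²(Δφ/2) + cos φ₁ cos φ₂ sin²(Δλ/2) = 0.002796
c = 2·arcsin(√a) = 0.105812 rad = 6.0626°
d = R·c = 6378 × 0.105812 = 674.9 km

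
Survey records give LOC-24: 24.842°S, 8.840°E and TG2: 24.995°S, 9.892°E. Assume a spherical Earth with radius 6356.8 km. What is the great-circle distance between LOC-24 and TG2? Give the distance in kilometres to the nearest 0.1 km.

107.2 km

Δφ = -0.1530°,  Δλ = 1.0520°
a = sin²(Δφ/2) + cos φ₁ cos φ₂ sin²(Δλ/2) = 0.000071
c = 2·arcsin(√a) = 0.016864 rad = 0.9663°
d = R·c = 6356.8 × 0.016864 = 107.2 km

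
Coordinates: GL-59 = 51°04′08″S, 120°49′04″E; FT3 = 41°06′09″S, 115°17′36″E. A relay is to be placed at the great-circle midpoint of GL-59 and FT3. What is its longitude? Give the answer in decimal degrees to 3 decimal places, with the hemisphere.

117.805°E

GL-59: φ = -51.06889°, λ = +120.81778°
FT3: φ = -41.10250°, λ = +115.29333°
Bx = cos φ₂ cos Δλ = 0.750035,  By = cos φ₂ sin Δλ = -0.072543
φₘ = atan2(sin φ₁ + sin φ₂, √((cos φ₁ + Bx)² + By²)) = -46.11870°
λₘ = λ₁ + atan2(By, cos φ₁ + Bx) = 117.80521°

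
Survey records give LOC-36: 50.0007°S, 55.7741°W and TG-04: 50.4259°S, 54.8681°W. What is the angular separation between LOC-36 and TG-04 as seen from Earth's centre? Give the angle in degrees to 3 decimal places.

Δφ = -0.4252°,  Δλ = 0.9060°
a = sin²(Δφ/2) + cos φ₁ cos φ₂ sin²(Δλ/2) = 0.000039
c = 2·arcsin(√a) = 0.012548 rad = 0.7190°

0.719°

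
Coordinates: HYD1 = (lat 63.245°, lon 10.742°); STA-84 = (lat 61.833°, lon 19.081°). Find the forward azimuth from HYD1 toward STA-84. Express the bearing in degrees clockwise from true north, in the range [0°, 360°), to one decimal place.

106.4°

Δλ = 8.3390°
y = sin Δλ · cos φ₂ = 0.068460
x = cos φ₁ sin φ₂ − sin φ₁ cos φ₂ cos Δλ = -0.020185
θ = atan2(y, x) = 106.4278° → 106.4278° (mod 360°)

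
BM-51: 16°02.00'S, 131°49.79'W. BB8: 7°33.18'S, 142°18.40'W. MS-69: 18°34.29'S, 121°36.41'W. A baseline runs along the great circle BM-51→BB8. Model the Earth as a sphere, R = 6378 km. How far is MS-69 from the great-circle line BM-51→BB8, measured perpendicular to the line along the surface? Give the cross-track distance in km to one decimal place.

424.8 km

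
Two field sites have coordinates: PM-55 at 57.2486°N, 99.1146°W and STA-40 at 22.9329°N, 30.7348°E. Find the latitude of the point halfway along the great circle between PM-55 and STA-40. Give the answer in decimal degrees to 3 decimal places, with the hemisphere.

60.062°N

Bx = cos φ₂ cos Δλ = -0.590126,  By = cos φ₂ sin Δλ = 0.707051
φₘ = atan2(sin φ₁ + sin φ₂, √((cos φ₁ + Bx)² + By²)) = 60.06207°
λₘ = λ₁ + atan2(By, cos φ₁ + Bx) = -5.13963°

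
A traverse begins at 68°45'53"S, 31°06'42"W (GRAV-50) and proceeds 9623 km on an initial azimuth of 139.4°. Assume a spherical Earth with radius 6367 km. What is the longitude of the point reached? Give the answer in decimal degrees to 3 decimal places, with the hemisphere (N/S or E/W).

GRAV-50: φ = -68.76472°, λ = -31.11167°
δ = d/R = 9623/6367 = 1.511387 rad
φ₂ = arcsin(sin φ₁ cos δ + cos φ₁ sin δ cos θ)
   = arcsin(-0.93210·0.05937 + 0.36220·0.99824·-0.75927) = -19.26057°
λ₂ = λ₁ + atan2(sin θ sin δ cos φ₁, cos δ − sin φ₁ sin φ₂) = 105.40507°

105.405°E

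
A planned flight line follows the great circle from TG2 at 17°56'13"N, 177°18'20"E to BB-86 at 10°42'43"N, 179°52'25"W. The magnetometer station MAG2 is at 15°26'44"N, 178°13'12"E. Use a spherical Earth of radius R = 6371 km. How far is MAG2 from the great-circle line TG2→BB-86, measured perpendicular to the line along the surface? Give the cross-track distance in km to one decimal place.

TG2: φ = +17.93694°, λ = +177.30556°
BB-86: φ = +10.71194°, λ = -179.87361°
MAG2: φ = +15.44556°, λ = +178.22000°
δ₁₃ = central angle TG2→MAG2 = 0.046092 rad  (haversine)
θ₁₃ = bearing TG2→MAG2 = 160.496°,  θ₁₂ = bearing TG2→BB-86 = 158.913°
dₓₜ = R·arcsin(sin δ₁₃ · sin(θ₁₃ − θ₁₂)) = 6371·arcsin(0.04608·sin(1.584°)) = 8.112 km
|dₓₜ| = 8.112 km

8.1 km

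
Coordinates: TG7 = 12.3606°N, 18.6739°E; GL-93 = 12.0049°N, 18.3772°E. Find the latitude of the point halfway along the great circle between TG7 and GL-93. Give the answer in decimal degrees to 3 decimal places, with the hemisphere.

Bx = cos φ₂ cos Δλ = 0.978117,  By = cos φ₂ sin Δλ = -0.005065
φₘ = atan2(sin φ₁ + sin φ₂, √((cos φ₁ + Bx)² + By²)) = 12.18279°
λₘ = λ₁ + atan2(By, cos φ₁ + Bx) = 18.52545°

12.183°N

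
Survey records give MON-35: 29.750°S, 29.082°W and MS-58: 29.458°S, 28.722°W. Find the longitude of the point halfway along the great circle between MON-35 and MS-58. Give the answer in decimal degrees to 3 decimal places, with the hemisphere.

28.902°W

Bx = cos φ₂ cos Δλ = 0.870699,  By = cos φ₂ sin Δλ = 0.005471
φₘ = atan2(sin φ₁ + sin φ₂, √((cos φ₁ + Bx)² + By²)) = -29.60412°
λₘ = λ₁ + atan2(By, cos φ₁ + Bx) = -28.90174°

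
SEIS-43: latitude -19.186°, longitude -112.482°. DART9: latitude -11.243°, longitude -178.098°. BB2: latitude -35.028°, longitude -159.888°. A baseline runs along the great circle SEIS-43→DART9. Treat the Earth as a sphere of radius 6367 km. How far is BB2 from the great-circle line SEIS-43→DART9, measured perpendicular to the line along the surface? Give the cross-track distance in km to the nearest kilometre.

2107 km

δ₁₃ = central angle SEIS-43→BB2 = 0.778371 rad  (haversine)
θ₁₃ = bearing SEIS-43→BB2 = 239.158°,  θ₁₂ = bearing SEIS-43→DART9 = 266.728°
dₓₜ = R·arcsin(sin δ₁₃ · sin(θ₁₃ − θ₁₂)) = 6367·arcsin(0.70212·sin(-27.571°)) = -2107.353 km
|dₓₜ| = 2107.353 km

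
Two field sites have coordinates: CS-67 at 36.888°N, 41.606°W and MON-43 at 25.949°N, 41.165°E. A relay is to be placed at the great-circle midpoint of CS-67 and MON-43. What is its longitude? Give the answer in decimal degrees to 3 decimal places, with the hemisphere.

2.730°E

Bx = cos φ₂ cos Δλ = 0.113149,  By = cos φ₂ sin Δλ = 0.892036
φₘ = atan2(sin φ₁ + sin φ₂, √((cos φ₁ + Bx)² + By²)) = 39.11386°
λₘ = λ₁ + atan2(By, cos φ₁ + Bx) = 2.72987°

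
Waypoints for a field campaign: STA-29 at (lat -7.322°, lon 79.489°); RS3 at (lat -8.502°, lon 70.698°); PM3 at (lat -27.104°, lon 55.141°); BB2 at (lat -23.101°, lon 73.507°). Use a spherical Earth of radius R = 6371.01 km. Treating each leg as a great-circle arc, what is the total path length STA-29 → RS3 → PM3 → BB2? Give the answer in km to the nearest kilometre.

STA-29→RS3: c = 0.153355 rad, d = 977.03 km
RS3→PM3: c = 0.414040 rad, d = 2637.85 km
PM3→BB2: c = 0.298246 rad, d = 1900.13 km
Total = 977.03 + 2637.85 + 1900.13 = 5515.01 km

5515 km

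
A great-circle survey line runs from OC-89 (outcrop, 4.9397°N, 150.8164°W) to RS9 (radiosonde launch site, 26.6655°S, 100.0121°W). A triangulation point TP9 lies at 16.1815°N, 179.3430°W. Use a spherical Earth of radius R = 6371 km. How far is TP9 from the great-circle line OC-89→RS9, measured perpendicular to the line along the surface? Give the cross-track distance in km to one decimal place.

δ₁₃ = central angle OC-89→TP9 = 0.526340 rad  (haversine)
θ₁₃ = bearing OC-89→TP9 = 294.082°,  θ₁₂ = bearing OC-89→RS9 = 125.595°
dₓₜ = R·arcsin(sin δ₁₃ · sin(θ₁₃ − θ₁₂)) = 6371·arcsin(0.50237·sin(168.487°)) = 639.910 km
|dₓₜ| = 639.910 km

639.9 km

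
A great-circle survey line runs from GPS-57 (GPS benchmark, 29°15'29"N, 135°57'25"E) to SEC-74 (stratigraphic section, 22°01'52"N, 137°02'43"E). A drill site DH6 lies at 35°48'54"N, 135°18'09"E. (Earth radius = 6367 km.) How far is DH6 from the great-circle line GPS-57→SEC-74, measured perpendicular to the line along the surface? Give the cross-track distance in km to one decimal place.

42.5 km

GPS-57: φ = +29.25806°, λ = +135.95694°
SEC-74: φ = +22.03111°, λ = +137.04528°
DH6: φ = +35.81500°, λ = +135.30250°
δ₁₃ = central angle GPS-57→DH6 = 0.114844 rad  (haversine)
θ₁₃ = bearing GPS-57→DH6 = 355.364°,  θ₁₂ = bearing GPS-57→SEC-74 = 172.028°
dₓₜ = R·arcsin(sin δ₁₃ · sin(θ₁₃ − θ₁₂)) = 6367·arcsin(0.11459·sin(183.336°)) = -42.461 km
|dₓₜ| = 42.461 km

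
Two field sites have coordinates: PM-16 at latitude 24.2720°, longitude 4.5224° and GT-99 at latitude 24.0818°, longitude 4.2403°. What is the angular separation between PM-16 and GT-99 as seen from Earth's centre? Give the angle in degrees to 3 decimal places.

Δφ = -0.1902°,  Δλ = -0.2821°
a = sin²(Δφ/2) + cos φ₁ cos φ₂ sin²(Δλ/2) = 0.000008
c = 2·arcsin(√a) = 0.005585 rad = 0.3200°

0.320°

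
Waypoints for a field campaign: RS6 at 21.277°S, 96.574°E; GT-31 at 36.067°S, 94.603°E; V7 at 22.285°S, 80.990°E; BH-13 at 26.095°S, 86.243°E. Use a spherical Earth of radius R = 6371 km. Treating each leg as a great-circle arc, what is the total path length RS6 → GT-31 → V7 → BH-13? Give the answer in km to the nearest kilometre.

4355 km

RS6→GT-31: c = 0.259874 rad, d = 1655.66 km
GT-31→V7: c = 0.316928 rad, d = 2019.15 km
V7→BH-13: c = 0.106823 rad, d = 680.57 km
Total = 1655.66 + 2019.15 + 680.57 = 4355.37 km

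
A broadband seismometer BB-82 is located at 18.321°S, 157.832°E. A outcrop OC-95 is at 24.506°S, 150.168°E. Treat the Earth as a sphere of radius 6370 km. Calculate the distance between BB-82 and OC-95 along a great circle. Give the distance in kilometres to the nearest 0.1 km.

Δφ = -6.1850°,  Δλ = -7.6640°
a = sin²(Δφ/2) + cos φ₁ cos φ₂ sin²(Δλ/2) = 0.006768
c = 2·arcsin(√a) = 0.164727 rad = 9.4382°
d = R·c = 6370 × 0.164727 = 1049.3 km

1049.3 km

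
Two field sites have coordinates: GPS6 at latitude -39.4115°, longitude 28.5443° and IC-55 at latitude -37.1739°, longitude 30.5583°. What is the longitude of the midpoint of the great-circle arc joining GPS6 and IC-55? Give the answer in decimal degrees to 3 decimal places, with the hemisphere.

29.567°E

Bx = cos φ₂ cos Δλ = 0.796313,  By = cos φ₂ sin Δλ = 0.028003
φₘ = atan2(sin φ₁ + sin φ₂, √((cos φ₁ + Bx)² + By²)) = -38.29700°
λₘ = λ₁ + atan2(By, cos φ₁ + Bx) = 29.56683°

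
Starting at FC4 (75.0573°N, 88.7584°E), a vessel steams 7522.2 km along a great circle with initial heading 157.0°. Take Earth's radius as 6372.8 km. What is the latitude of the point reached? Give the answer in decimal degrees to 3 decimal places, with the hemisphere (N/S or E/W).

8.524°N

δ = d/R = 7522.2/6372.8 = 1.180360 rad
φ₂ = arcsin(sin φ₁ cos δ + cos φ₁ sin δ cos θ)
   = arcsin(0.96618·0.38059 + 0.25785·0.92474·-0.92050) = 8.52433°
λ₂ = λ₁ + atan2(sin θ sin δ cos φ₁, cos δ − sin φ₁ sin φ₂) = 110.18827°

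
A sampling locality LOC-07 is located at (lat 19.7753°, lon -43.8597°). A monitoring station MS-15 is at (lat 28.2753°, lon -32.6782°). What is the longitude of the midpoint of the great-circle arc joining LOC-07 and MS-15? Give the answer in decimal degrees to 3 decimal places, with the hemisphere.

38.455°W

Bx = cos φ₂ cos Δλ = 0.863964,  By = cos φ₂ sin Δλ = 0.170780
φₘ = atan2(sin φ₁ + sin φ₂, √((cos φ₁ + Bx)² + By²)) = 24.12694°
λₘ = λ₁ + atan2(By, cos φ₁ + Bx) = -38.45474°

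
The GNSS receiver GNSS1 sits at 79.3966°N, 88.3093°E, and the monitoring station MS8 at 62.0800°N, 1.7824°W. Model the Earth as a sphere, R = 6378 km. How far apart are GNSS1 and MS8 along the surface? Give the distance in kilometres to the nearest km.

3309 km

Δφ = -17.3166°,  Δλ = -90.0917°
a = sin²(Δφ/2) + cos φ₁ cos φ₂ sin²(Δλ/2) = 0.065812
c = 2·arcsin(√a) = 0.518878 rad = 29.7295°
d = R·c = 6378 × 0.518878 = 3309.4 km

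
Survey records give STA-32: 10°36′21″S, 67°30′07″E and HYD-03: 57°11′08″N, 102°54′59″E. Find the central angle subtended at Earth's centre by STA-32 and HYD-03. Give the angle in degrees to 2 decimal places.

73.77°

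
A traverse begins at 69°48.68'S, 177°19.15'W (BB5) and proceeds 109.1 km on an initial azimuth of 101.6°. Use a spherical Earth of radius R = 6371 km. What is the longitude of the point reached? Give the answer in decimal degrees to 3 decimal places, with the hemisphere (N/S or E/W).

BB5: φ = -69.81133°, λ = -177.31917°
δ = d/R = 109.1/6371 = 0.017124 rad
φ₂ = arcsin(sin φ₁ cos δ + cos φ₁ sin δ cos θ)
   = arcsin(-0.93856·0.99985 + 0.34511·0.01712·-0.20108) = -69.98650°
λ₂ = λ₁ + atan2(sin θ sin δ cos φ₁, cos δ − sin φ₁ sin φ₂) = -174.50987°

174.510°W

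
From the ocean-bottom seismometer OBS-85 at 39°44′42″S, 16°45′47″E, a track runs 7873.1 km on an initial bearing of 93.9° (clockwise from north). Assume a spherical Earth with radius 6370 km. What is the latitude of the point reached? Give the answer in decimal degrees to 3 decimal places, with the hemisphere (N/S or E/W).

15.040°S

OBS-85: φ = -39.74500°, λ = +16.76306°
δ = d/R = 7873.1/6370 = 1.235965 rad
φ₂ = arcsin(sin φ₁ cos δ + cos φ₁ sin δ cos θ)
   = arcsin(-0.63937·0.32861 + 0.76890·0.94447·-0.06802) = -15.04017°
λ₂ = λ₁ + atan2(sin θ sin δ cos φ₁, cos δ − sin φ₁ sin φ₂) = 94.10685°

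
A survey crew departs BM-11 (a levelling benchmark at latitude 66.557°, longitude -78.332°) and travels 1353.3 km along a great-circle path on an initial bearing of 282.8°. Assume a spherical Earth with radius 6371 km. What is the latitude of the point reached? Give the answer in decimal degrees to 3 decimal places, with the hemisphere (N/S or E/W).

66.265°N

δ = d/R = 1353.3/6371 = 0.212416 rad
φ₂ = arcsin(sin φ₁ cos δ + cos φ₁ sin δ cos θ)
   = arcsin(0.91746·0.97752 + 0.39784·0.21082·0.22155) = 66.26514°
λ₂ = λ₁ + atan2(sin θ sin δ cos φ₁, cos δ − sin φ₁ sin φ₂) = -109.04637°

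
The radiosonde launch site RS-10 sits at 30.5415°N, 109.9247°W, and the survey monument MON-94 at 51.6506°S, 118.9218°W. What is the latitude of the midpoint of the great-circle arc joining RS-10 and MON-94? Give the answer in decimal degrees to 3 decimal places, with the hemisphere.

10.586°S

Bx = cos φ₂ cos Δλ = 0.612822,  By = cos φ₂ sin Δλ = -0.097030
φₘ = atan2(sin φ₁ + sin φ₂, √((cos φ₁ + Bx)² + By²)) = -10.58558°
λₘ = λ₁ + atan2(By, cos φ₁ + Bx) = -113.69069°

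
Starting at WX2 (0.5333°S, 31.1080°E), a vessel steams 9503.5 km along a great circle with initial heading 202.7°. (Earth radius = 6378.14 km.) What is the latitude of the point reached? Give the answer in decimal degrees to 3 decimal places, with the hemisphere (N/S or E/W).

66.961°S

δ = d/R = 9503.5/6378.14 = 1.490011 rad
φ₂ = arcsin(sin φ₁ cos δ + cos φ₁ sin δ cos θ)
   = arcsin(-0.00931·0.08070 + 0.99996·0.99674·-0.92254) = -66.96129°
λ₂ = λ₁ + atan2(sin θ sin δ cos φ₁, cos δ − sin φ₁ sin φ₂) = -48.27038°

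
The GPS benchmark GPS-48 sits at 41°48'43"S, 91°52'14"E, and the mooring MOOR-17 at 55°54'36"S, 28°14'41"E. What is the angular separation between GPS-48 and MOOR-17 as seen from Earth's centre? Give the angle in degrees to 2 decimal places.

42.46°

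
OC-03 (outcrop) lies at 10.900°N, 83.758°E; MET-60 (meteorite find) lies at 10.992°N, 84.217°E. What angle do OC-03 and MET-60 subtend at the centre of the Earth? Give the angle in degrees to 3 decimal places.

0.460°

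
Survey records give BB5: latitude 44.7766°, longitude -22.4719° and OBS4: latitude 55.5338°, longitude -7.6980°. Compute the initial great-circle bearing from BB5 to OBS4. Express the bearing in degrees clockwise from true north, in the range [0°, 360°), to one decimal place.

35.8°

Δλ = 14.7739°
y = sin Δλ · cos φ₂ = 0.144313
x = cos φ₁ sin φ₂ − sin φ₁ cos φ₂ cos Δλ = 0.199825
θ = atan2(y, x) = 35.8366° → 35.8366° (mod 360°)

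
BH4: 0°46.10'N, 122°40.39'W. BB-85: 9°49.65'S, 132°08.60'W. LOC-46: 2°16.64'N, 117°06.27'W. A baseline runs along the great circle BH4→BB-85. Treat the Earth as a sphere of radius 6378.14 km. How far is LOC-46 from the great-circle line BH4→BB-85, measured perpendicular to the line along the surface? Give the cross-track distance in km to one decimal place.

352.5 km

BH4: φ = +0.76833°, λ = -122.67317°
BB-85: φ = -9.82750°, λ = -132.14333°
LOC-46: φ = +2.27733°, λ = -117.10450°
δ₁₃ = central angle BH4→LOC-46 = 0.100661 rad  (haversine)
θ₁₃ = bearing BH4→LOC-46 = 74.771°,  θ₁₂ = bearing BH4→BB-85 = 221.429°
dₓₜ = R·arcsin(sin δ₁₃ · sin(θ₁₃ − θ₁₂)) = 6378.14·arcsin(0.10049·sin(-146.658°)) = -352.461 km
|dₓₜ| = 352.461 km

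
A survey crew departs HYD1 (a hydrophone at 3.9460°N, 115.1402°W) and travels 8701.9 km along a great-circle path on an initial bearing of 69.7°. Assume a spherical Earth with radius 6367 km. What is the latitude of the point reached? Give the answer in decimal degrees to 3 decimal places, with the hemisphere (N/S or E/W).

20.663°N

δ = d/R = 8701.9/6367 = 1.366719 rad
φ₂ = arcsin(sin φ₁ cos δ + cos φ₁ sin δ cos θ)
   = arcsin(0.06882·0.20266 + 0.99763·0.97925·0.34694) = 20.66341°
λ₂ = λ₁ + atan2(sin θ sin δ cos φ₁, cos δ − sin φ₁ sin φ₂) = -36.15703°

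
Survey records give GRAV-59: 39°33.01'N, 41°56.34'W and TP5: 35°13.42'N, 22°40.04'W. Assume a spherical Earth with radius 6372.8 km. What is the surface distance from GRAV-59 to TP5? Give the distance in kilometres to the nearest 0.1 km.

1765.9 km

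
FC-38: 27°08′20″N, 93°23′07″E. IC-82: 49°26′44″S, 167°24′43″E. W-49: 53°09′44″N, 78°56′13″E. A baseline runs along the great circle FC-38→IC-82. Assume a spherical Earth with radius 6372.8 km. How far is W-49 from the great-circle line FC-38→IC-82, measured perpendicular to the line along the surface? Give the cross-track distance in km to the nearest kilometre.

1084 km

FC-38: φ = +27.13889°, λ = +93.38528°
IC-82: φ = -49.44556°, λ = +167.41194°
W-49: φ = +53.16222°, λ = +78.93694°
δ₁₃ = central angle FC-38→W-49 = 0.491256 rad  (haversine)
θ₁₃ = bearing FC-38→W-49 = 341.512°,  θ₁₂ = bearing FC-38→IC-82 = 140.481°
dₓₜ = R·arcsin(sin δ₁₃ · sin(θ₁₃ − θ₁₂)) = 6372.8·arcsin(0.47173·sin(201.031°)) = -1084.076 km
|dₓₜ| = 1084.076 km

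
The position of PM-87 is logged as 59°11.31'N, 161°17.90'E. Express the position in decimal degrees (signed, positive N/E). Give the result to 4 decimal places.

lat: 59.1885° N → +59.1885°
lon: 161.2983° E → +161.2983°

+59.1885°, +161.2983°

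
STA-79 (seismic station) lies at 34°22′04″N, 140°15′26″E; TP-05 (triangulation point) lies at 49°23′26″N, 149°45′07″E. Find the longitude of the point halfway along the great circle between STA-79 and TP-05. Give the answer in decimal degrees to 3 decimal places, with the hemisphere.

144.442°E

STA-79: φ = +34.36778°, λ = +140.25722°
TP-05: φ = +49.39056°, λ = +149.75194°
Bx = cos φ₂ cos Δλ = 0.641983,  By = cos φ₂ sin Δλ = 0.107370
φₘ = atan2(sin φ₁ + sin φ₂, √((cos φ₁ + Bx)² + By²)) = 41.97568°
λₘ = λ₁ + atan2(By, cos φ₁ + Bx) = 144.44208°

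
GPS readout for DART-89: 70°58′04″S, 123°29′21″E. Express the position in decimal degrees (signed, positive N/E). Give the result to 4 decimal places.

-70.9678°, +123.4892°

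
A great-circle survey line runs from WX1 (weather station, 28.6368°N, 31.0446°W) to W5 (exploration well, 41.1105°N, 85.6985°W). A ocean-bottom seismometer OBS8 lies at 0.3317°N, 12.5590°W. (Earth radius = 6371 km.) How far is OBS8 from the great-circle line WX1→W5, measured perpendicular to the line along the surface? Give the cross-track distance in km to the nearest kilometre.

δ₁₃ = central angle WX1→OBS8 = 0.582389 rad  (haversine)
θ₁₃ = bearing WX1→OBS8 = 144.799°,  θ₁₂ = bearing WX1→W5 = 300.926°
dₓₜ = R·arcsin(sin δ₁₃ · sin(θ₁₃ − θ₁₂)) = 6371·arcsin(0.55002·sin(-156.127°)) = -1430.140 km
|dₓₜ| = 1430.140 km

1430 km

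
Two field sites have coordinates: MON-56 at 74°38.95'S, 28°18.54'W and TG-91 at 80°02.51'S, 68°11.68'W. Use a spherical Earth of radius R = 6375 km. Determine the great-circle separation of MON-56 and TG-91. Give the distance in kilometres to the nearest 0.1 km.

MON-56: φ = -74.64917°, λ = -28.30900°
TG-91: φ = -80.04183°, λ = -68.19467°
Δφ = -5.3927°,  Δλ = -39.8857°
a = sin²(Δφ/2) + cos φ₁ cos φ₂ sin²(Δλ/2) = 0.007539
c = 2·arcsin(√a) = 0.173872 rad = 9.9621°
d = R·c = 6375 × 0.173872 = 1108.4 km

1108.4 km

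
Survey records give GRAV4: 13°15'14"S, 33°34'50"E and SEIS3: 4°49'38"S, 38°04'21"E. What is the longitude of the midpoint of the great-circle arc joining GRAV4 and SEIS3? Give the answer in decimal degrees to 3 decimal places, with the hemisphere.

GRAV4: φ = -13.25389°, λ = +33.58056°
SEIS3: φ = -4.82722°, λ = +38.07250°
Bx = cos φ₂ cos Δλ = 0.993392,  By = cos φ₂ sin Δλ = 0.078041
φₘ = atan2(sin φ₁ + sin φ₂, √((cos φ₁ + Bx)² + By²)) = -9.04739°
λₘ = λ₁ + atan2(By, cos φ₁ + Bx) = 35.85287°

35.853°E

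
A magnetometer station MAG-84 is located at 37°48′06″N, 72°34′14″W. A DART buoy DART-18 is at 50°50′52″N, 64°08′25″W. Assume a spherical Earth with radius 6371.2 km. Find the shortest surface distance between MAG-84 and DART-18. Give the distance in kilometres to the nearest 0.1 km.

1595.7 km

MAG-84: φ = +37.80167°, λ = -72.57056°
DART-18: φ = +50.84778°, λ = -64.14028°
Δφ = 13.0461°,  Δλ = 8.4303°
a = sin²(Δφ/2) + cos φ₁ cos φ₂ sin²(Δλ/2) = 0.015601
c = 2·arcsin(√a) = 0.250461 rad = 14.3503°
d = R·c = 6371.2 × 0.250461 = 1595.7 km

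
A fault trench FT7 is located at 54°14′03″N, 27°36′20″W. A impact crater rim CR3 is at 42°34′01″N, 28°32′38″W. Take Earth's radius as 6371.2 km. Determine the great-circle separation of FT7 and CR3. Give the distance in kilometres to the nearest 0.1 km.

1299.2 km

FT7: φ = +54.23417°, λ = -27.60556°
CR3: φ = +42.56694°, λ = -28.54389°
Δφ = -11.6672°,  Δλ = -0.9383°
a = sin²(Δφ/2) + cos φ₁ cos φ₂ sin²(Δλ/2) = 0.010360
c = 2·arcsin(√a) = 0.203917 rad = 11.6836°
d = R·c = 6371.2 × 0.203917 = 1299.2 km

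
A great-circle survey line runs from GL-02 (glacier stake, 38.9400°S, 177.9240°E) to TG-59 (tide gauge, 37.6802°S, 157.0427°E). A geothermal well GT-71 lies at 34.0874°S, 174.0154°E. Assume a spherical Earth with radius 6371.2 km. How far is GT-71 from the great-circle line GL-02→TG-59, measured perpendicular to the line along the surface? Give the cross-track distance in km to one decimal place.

545.1 km

δ₁₃ = central angle GL-02→GT-71 = 0.100866 rad  (haversine)
θ₁₃ = bearing GL-02→GT-71 = 325.900°,  θ₁₂ = bearing GL-02→TG-59 = 267.831°
dₓₜ = R·arcsin(sin δ₁₃ · sin(θ₁₃ − θ₁₂)) = 6371.2·arcsin(0.10070·sin(58.069°)) = 545.140 km
|dₓₜ| = 545.140 km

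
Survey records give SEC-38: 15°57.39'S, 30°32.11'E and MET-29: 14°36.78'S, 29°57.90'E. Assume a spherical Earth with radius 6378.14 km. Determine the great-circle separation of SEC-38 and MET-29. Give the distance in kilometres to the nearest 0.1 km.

161.6 km

SEC-38: φ = -15.95650°, λ = +30.53517°
MET-29: φ = -14.61300°, λ = +29.96500°
Δφ = 1.3435°,  Δλ = -0.5702°
a = sin²(Δφ/2) + cos φ₁ cos φ₂ sin²(Δλ/2) = 0.000160
c = 2·arcsin(√a) = 0.025337 rad = 1.4517°
d = R·c = 6378.14 × 0.025337 = 161.6 km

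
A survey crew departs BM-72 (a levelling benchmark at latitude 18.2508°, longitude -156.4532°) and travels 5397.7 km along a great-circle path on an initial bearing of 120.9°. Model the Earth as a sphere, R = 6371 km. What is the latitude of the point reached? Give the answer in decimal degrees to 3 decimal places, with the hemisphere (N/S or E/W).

9.101°S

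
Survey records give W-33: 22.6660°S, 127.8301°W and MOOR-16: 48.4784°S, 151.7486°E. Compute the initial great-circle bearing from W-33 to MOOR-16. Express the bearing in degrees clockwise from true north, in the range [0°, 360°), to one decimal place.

Δλ = -80.4213°
y = sin Δλ · cos φ₂ = -0.653660
x = cos φ₁ sin φ₂ − sin φ₁ cos φ₂ cos Δλ = -0.648373
θ = atan2(y, x) = -134.7673° → 225.2327° (mod 360°)

225.2°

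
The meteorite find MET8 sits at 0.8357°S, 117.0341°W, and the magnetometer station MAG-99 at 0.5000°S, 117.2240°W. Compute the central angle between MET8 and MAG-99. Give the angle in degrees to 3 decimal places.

Δφ = 0.3357°,  Δλ = -0.1899°
a = sin²(Δφ/2) + cos φ₁ cos φ₂ sin²(Δλ/2) = 0.000011
c = 2·arcsin(√a) = 0.006731 rad = 0.3857°

0.386°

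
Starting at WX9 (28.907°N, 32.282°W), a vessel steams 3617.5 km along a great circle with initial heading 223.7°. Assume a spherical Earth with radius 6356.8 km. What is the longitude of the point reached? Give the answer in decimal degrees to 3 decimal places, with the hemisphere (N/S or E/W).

54.189°W

δ = d/R = 3617.5/6356.8 = 0.569076 rad
φ₂ = arcsin(sin φ₁ cos δ + cos φ₁ sin δ cos θ)
   = arcsin(0.48339·0.84240 + 0.87541·0.53885·-0.72297) = 3.79416°
λ₂ = λ₁ + atan2(sin θ sin δ cos φ₁, cos δ − sin φ₁ sin φ₂) = -54.18907°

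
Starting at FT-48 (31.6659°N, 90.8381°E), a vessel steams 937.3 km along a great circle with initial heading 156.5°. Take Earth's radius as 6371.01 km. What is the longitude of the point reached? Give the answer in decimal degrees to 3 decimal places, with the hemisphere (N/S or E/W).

94.503°E

δ = d/R = 937.3/6371.01 = 0.147120 rad
φ₂ = arcsin(sin φ₁ cos δ + cos φ₁ sin δ cos θ)
   = arcsin(0.52497·0.98920 + 0.85112·0.14659·-0.91706) = 23.88339°
λ₂ = λ₁ + atan2(sin θ sin δ cos φ₁, cos δ − sin φ₁ sin φ₂) = 94.50331°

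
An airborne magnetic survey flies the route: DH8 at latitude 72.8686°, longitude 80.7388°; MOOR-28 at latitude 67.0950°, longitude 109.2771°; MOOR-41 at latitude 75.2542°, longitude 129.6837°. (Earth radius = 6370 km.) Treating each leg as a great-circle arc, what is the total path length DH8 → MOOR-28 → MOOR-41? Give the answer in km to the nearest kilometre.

2397 km

DH8→MOOR-28: c = 0.195259 rad, d = 1243.80 km
MOOR-28→MOOR-41: c = 0.181021 rad, d = 1153.10 km
Total = 1243.80 + 1153.10 = 2396.90 km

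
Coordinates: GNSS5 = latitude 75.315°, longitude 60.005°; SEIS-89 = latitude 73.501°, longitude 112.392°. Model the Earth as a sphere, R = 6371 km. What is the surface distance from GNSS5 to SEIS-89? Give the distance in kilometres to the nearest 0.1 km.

1526.2 km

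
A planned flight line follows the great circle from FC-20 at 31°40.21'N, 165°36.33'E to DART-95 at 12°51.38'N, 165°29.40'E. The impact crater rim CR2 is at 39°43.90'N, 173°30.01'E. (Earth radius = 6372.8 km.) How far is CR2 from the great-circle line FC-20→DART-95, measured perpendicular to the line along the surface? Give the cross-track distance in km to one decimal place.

FC-20: φ = +31.67017°, λ = +165.60550°
DART-95: φ = +12.85633°, λ = +165.49000°
CR2: φ = +39.73167°, λ = +173.50017°
δ₁₃ = central angle FC-20→CR2 = 0.179603 rad  (haversine)
θ₁₃ = bearing FC-20→CR2 = 36.250°,  θ₁₂ = bearing FC-20→DART-95 = 180.349°
dₓₜ = R·arcsin(sin δ₁₃ · sin(θ₁₃ − θ₁₂)) = 6372.8·arcsin(0.17864·sin(-144.099°)) = -668.780 km
|dₓₜ| = 668.780 km

668.8 km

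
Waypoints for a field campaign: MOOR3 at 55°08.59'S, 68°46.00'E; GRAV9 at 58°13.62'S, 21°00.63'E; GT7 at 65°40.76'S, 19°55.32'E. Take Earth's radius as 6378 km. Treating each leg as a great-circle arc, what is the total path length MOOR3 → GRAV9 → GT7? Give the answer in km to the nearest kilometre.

3709 km

MOOR3: φ = -55.14317°, λ = +68.76667°
GRAV9: φ = -58.22700°, λ = +21.01050°
GT7: φ = -65.67933°, λ = +19.92200°
MOOR3→GRAV9: c = 0.451188 rad, d = 2877.68 km
GRAV9→GT7: c = 0.130369 rad, d = 831.49 km
Total = 2877.68 + 831.49 = 3709.17 km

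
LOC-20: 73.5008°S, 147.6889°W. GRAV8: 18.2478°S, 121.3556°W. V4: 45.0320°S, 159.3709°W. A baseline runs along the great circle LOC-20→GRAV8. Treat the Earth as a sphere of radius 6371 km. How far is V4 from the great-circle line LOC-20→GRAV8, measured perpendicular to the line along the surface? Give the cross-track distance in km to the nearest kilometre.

δ₁₃ = central angle LOC-20→V4 = 0.505527 rad  (haversine)
θ₁₃ = bearing LOC-20→V4 = 342.813°,  θ₁₂ = bearing LOC-20→GRAV8 = 30.085°
dₓₜ = R·arcsin(sin δ₁₃ · sin(θ₁₃ − θ₁₂)) = 6371·arcsin(0.48427·sin(312.728°)) = -2317.140 km
|dₓₜ| = 2317.140 km

2317 km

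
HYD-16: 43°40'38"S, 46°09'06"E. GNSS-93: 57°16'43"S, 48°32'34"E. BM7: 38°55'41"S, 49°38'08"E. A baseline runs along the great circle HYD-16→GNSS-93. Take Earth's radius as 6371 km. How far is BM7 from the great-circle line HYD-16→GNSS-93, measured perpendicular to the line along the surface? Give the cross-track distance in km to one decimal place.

HYD-16: φ = -43.67722°, λ = +46.15167°
GNSS-93: φ = -57.27861°, λ = +48.54278°
BM7: φ = -38.92806°, λ = +49.63556°
δ₁₃ = central angle HYD-16→BM7 = 0.094619 rad  (haversine)
θ₁₃ = bearing HYD-16→BM7 = 30.024°,  θ₁₂ = bearing HYD-16→GNSS-93 = 174.530°
dₓₜ = R·arcsin(sin δ₁₃ · sin(θ₁₃ − θ₁₂)) = 6371·arcsin(0.09448·sin(-144.506°)) = -349.665 km
|dₓₜ| = 349.665 km

349.7 km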